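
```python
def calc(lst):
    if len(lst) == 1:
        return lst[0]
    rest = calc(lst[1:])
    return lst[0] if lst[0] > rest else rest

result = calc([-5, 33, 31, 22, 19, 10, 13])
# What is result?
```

Recursive max over [-5, 33, 31, 22, 19, 10, 13] = 33

Answer: 33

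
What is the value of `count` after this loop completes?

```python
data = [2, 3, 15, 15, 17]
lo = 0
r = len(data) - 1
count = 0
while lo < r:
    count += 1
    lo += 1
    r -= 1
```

Iterations until pointers meet (list length 5)
`count` takes the values: 0 → 1 → 2

Answer: 2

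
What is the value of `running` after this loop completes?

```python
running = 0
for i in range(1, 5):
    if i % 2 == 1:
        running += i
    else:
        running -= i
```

Add odd, subtract even
`running` takes the values: 0 → 1 → -1 → 2 → -2

Answer: -2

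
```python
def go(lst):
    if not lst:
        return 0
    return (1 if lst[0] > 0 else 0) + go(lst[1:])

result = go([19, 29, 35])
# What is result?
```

Count of positive elements in [19, 29, 35] = 3

Answer: 3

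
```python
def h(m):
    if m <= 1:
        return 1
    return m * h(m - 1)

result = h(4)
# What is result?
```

h(4) = 4 * 3 * 2 * 1 = 24

Answer: 24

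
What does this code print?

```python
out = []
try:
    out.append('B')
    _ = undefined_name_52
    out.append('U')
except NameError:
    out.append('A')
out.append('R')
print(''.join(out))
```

Execution trace: 'B' (try body) → 'A' (except NameError) → 'R' (after the try/except). Output: BAR

Answer: BAR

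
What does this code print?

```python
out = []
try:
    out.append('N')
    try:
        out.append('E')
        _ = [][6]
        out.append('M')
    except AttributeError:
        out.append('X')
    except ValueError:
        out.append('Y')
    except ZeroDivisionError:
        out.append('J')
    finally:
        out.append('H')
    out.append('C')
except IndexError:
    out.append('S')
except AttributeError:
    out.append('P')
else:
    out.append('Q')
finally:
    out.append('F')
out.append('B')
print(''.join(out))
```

Execution trace: 'N' (try body) → 'E' (inner try body) → 'H' (inner finally) → 'S' (except IndexError) → 'F' (finally) → 'B' (after the try/except). Output: NEHSFB

Answer: NEHSFB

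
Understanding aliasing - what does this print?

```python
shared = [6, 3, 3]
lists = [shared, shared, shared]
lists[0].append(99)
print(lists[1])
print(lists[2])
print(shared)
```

Key concept: list of same reference.
Step by step:
`shared = [6, 3, 3]` → shared = [6, 3, 3]
`lists = [shared, shared, shared]` → lists = [[6, 3, 3], [6, 3, 3], [6, 3, 3]]
`lists[0].append(99)` → shared = [6, 3, 3, 99]; lists = [[6, 3, 3, 99], [6, 3, 3, 99], [6, 3, 3, 99]]
`print(lists[1])` → prints [6, 3, 3, 99]
`print(lists[2])` → prints [6, 3, 3, 99]
`print(shared)` → prints [6, 3, 3, 99]

Answer:
[6, 3, 3, 99]
[6, 3, 3, 99]
[6, 3, 3, 99]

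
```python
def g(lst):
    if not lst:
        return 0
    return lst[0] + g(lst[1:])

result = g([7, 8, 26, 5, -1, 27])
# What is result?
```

7 + 8 + 26 + 5 + (-1) + 27 + 0 = 72

Answer: 72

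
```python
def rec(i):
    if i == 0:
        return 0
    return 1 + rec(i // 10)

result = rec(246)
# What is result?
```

Count of digits of 246: 3

Answer: 3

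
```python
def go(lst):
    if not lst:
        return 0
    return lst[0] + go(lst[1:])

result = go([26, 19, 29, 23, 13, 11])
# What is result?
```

26 + 19 + 29 + 23 + 13 + 11 + 0 = 121

Answer: 121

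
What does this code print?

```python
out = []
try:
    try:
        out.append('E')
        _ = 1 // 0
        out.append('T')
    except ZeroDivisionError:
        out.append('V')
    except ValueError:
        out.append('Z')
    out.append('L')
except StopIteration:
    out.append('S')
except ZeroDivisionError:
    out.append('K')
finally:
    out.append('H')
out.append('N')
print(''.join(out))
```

Execution trace: 'E' (inner try body) → 'V' (inner except ZeroDivisionError) → 'L' (try body, no exception) → 'H' (finally) → 'N' (after the try/except). Output: EVLHN

Answer: EVLHN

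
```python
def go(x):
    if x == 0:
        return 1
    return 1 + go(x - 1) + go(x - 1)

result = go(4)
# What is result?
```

go(x) = 1 + 2·go(x-1), go(0)=1. Closed form: (1+1)·2^4 - 1 = 31.

Answer: 31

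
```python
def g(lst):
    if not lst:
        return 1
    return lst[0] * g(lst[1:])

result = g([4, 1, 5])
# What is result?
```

Product over [4, 1, 5] = 4 * 1 * 5 = 20

Answer: 20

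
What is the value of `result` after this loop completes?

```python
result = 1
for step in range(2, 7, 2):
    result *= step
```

Product of even numbers 2 to 6
`result` takes the values: 1 → 2 → 8 → 48

Answer: 48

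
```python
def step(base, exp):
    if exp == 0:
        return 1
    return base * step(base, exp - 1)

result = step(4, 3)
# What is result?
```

step(4, 3) = 4 * 4 * 4 = 64

Answer: 64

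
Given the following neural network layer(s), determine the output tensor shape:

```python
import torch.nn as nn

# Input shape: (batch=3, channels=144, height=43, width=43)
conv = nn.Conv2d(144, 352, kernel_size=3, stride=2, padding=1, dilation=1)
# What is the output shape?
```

Input: (3, 144, 43, 43) -> Output: (3, 352, 22, 22)

Answer: (3, 352, 22, 22)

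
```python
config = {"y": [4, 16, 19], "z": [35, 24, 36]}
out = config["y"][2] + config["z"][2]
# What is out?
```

Trace:
`config = {"y": [4, 16, 19], "z": [35, 24, 36]}` → config = {'y': [4, 16, 19], 'z': [35, 24, 36]}
`out = config["y"][2] + config["z"][2]` → out = 55
So out = 55

Answer: 55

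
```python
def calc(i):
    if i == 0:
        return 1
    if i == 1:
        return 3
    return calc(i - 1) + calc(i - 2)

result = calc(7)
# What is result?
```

Build up from base cases: calc(0)=1, calc(1)=3, calc(2)=4, calc(3)=7, calc(4)=11, calc(5)=18, calc(6)=29, ..., calc(7)=47

Answer: 47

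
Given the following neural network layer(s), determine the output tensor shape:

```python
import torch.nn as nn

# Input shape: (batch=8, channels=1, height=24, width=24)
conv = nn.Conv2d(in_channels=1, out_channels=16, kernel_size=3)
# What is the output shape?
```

Input: (8, 1, 24, 24) -> Output: (8, 16, 22, 22)

Answer: (8, 16, 22, 22)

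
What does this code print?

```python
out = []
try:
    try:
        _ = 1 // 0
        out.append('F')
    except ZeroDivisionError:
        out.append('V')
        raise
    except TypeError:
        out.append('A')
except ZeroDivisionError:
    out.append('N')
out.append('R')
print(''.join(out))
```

Execution trace: 'V' (inner except ZeroDivisionError) → 'N' (outer except ZeroDivisionError) → 'R' (after the try/except). Output: VNR

Answer: VNR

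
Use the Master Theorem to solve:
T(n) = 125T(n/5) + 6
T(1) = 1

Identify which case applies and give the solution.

a=125, b=5, f(n)=6. log_5(125) = 3. Since c=0 < 3, Case 1 applies: T(n) = Θ(n^log_b(a)) = O(n^3).

Answer: O(n^3) - Case 1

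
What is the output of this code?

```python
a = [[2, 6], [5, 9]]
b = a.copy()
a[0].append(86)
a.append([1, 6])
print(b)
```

Key concept: shallow copy with nested lists.
Step by step:
`a = [[2, 6], [5, 9]]` → a = [[2, 6], [5, 9]]
`b = a.copy()` → b = [[2, 6], [5, 9]]
`a[0].append(86)` → a = [[2, 6, 86], [5, 9]]; b = [[2, 6, 86], [5, 9]]
`a.append([1, 6])` → a = [[2, 6, 86], [5, 9], [1, 6]]
`print(b)` → prints [[2, 6, 86], [5, 9]]

Answer: [[2, 6, 86], [5, 9]]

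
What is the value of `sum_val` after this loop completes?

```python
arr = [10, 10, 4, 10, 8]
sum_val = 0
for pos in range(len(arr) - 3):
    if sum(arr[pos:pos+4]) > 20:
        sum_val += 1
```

Count windows with sum > 20
`sum_val` takes the values: 0 → 1 → 2

Answer: 2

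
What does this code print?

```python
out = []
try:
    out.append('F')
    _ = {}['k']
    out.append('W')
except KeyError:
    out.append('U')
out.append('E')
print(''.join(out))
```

Execution trace: 'F' (try body) → 'U' (except KeyError) → 'E' (after the try/except). Output: FUE

Answer: FUE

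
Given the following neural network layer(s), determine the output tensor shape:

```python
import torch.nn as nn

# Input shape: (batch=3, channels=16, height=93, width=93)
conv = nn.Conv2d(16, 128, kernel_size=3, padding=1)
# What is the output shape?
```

Input: (3, 16, 93, 93) -> Output: (3, 128, 93, 93)

Answer: (3, 128, 93, 93)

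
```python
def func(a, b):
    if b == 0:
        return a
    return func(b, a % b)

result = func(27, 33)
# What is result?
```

func(27, 33) -> func(33, 27) -> func(27, 6) -> func(6, 3) -> func(3, 0) -> 3

Answer: 3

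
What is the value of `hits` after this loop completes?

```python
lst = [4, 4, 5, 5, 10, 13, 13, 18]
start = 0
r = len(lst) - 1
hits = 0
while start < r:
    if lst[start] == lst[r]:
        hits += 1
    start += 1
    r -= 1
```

Count matching pairs from ends
`hits` takes the values: 0

Answer: 0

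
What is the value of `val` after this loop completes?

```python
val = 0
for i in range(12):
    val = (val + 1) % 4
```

Increment mod 4, 12 times = 0
`val` takes the values: 0 → 1 → 2 → 3 → 0 → 1 → 2 → 3 → 0 → 1 → 2 → 3 → 0

Answer: 0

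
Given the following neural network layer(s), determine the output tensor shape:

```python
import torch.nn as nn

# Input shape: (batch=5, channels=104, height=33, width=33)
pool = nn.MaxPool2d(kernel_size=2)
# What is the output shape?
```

Input: (5, 104, 33, 33) -> Output: (5, 104, 16, 16)

Answer: (5, 104, 16, 16)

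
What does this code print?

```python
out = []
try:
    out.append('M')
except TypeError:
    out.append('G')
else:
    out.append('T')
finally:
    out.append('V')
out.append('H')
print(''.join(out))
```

Execution trace: 'M' (try body, no exception) → 'T' (else) → 'V' (finally) → 'H' (after the try/except). Output: MTVH

Answer: MTVH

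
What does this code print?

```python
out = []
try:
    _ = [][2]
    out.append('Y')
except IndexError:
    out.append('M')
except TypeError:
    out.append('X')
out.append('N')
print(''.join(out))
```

Execution trace: 'M' (except IndexError) → 'N' (after the try/except). Output: MN

Answer: MN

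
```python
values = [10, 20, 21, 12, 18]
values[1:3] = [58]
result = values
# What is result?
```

Trace:
`values = [10, 20, 21, 12, 18]` → values = [10, 20, 21, 12, 18]
`values[1:3] = [58]` → values = [10, 58, 12, 18]
`result = values` → result = [10, 58, 12, 18]
So result = [10, 58, 12, 18]

Answer: [10, 58, 12, 18]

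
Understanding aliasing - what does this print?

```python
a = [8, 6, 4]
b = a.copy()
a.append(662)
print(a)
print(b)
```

Key concept: list.copy() creates independent copy.
Step by step:
`a = [8, 6, 4]` → a = [8, 6, 4]
`b = a.copy()` → b = [8, 6, 4]
`a.append(662)` → a = [8, 6, 4, 662]
`print(a)` → prints [8, 6, 4, 662]
`print(b)` → prints [8, 6, 4]

Answer:
[8, 6, 4, 662]
[8, 6, 4]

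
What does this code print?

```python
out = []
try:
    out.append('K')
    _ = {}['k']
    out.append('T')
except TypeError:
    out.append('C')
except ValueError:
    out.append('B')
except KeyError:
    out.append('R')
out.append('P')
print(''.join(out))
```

Execution trace: 'K' (try body) → 'R' (except KeyError) → 'P' (after the try/except). Output: KRP

Answer: KRP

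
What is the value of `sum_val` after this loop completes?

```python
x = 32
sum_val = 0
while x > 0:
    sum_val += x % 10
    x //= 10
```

Sum digits of 32
`sum_val` takes the values: 0 → 2 → 5

Answer: 5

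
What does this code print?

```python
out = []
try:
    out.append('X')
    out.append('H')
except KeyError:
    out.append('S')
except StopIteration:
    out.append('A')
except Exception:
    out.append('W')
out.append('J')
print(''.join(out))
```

Execution trace: 'X' (try body) → 'H' (try body, no exception) → 'J' (after the try/except). Output: XHJ

Answer: XHJ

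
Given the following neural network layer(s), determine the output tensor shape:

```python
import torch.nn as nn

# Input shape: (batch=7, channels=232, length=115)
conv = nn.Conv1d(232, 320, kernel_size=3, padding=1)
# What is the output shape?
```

Input: (7, 232, 115) -> Output: (7, 320, 115)

Answer: (7, 320, 115)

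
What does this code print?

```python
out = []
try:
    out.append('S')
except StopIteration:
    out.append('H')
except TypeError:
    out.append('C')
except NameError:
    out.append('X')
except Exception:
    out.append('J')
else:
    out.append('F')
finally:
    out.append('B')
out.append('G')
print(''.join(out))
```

Execution trace: 'S' (try body, no exception) → 'F' (else) → 'B' (finally) → 'G' (after the try/except). Output: SFBG

Answer: SFBG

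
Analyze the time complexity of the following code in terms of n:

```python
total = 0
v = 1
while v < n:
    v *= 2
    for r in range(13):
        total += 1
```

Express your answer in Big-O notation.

Each loop level contributes: log n × 1. Multiplying the contributions gives O(log n).

Answer: O(log n)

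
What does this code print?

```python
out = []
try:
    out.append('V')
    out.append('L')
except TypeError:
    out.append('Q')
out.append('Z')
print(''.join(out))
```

Execution trace: 'V' (try body) → 'L' (try body, no exception) → 'Z' (after the try/except). Output: VLZ

Answer: VLZ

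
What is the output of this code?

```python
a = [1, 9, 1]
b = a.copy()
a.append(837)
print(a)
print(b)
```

Key concept: list.copy() creates independent copy.
Step by step:
`a = [1, 9, 1]` → a = [1, 9, 1]
`b = a.copy()` → b = [1, 9, 1]
`a.append(837)` → a = [1, 9, 1, 837]
`print(a)` → prints [1, 9, 1, 837]
`print(b)` → prints [1, 9, 1]

Answer:
[1, 9, 1, 837]
[1, 9, 1]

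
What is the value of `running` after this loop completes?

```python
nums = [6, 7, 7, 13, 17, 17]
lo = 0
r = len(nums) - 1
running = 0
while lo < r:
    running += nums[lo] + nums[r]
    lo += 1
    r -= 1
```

Sum of pairs from ends
`running` takes the values: 0 → 23 → 47 → 67

Answer: 67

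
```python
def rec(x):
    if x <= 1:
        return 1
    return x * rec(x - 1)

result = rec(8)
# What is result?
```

rec(8) = 8 * 7 * 6 * 5 * 4 * 3 * 2 * 1 = 40320

Answer: 40320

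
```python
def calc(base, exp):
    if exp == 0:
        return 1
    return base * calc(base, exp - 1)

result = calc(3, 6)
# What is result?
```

calc(3, 6) = 3 * 3 * 3 * 3 * 3 * 3 = 729

Answer: 729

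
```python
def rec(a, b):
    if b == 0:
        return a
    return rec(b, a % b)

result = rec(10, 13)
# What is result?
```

rec(10, 13) -> rec(13, 10) -> rec(10, 3) -> rec(3, 1) -> rec(1, 0) -> 1

Answer: 1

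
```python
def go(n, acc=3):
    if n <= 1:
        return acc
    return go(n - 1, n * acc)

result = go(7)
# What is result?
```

Accumulator trace (n, acc): (7, 3) -> (6, 21) -> (5, 126) -> (4, 630) -> (3, 2520) -> (2, 7560) -> (1, 15120) -> return 15120

Answer: 15120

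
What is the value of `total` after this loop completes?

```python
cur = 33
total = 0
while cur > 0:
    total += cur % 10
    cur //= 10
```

Sum digits of 33
`total` takes the values: 0 → 3 → 6

Answer: 6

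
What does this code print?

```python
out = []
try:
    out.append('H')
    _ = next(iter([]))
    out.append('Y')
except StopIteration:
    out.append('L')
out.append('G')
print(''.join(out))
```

Execution trace: 'H' (try body) → 'L' (except StopIteration) → 'G' (after the try/except). Output: HLG

Answer: HLG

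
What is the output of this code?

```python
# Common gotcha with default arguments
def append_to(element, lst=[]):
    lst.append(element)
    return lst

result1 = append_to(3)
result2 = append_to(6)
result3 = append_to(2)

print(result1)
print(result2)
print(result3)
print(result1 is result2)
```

Key concept: mutable default argument gotcha.
Step by step:
`result1 = append_to(3)` → result1 = [3]
`result2 = append_to(6)` → result1 = [3, 6] (same object as result2); result2 = [3, 6] (same object as result1)
`result3 = append_to(2)` → result1 = [3, 6, 2] (same object as result2, result3); result2 = [3, 6, 2] (same object as result1, result3); result3 = [3, 6, 2] (same object as result1, result2)
`print(result1)` → prints [3, 6, 2]
`print(result2)` → prints [3, 6, 2]
`print(result3)` → prints [3, 6, 2]
`print(result1 is result2)` → prints True

Answer:
[3, 6, 2]
[3, 6, 2]
[3, 6, 2]
True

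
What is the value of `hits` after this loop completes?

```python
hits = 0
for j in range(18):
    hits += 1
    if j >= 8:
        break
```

Loop breaks when j reaches 8, hits is 9
`hits` takes the values: 0 → 1 → 2 → 3 → 4 → 5 → 6 → 7 → 8 → 9

Answer: 9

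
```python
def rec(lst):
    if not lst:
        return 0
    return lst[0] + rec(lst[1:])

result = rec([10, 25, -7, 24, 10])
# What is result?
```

10 + 25 + (-7) + 24 + 10 + 0 = 62

Answer: 62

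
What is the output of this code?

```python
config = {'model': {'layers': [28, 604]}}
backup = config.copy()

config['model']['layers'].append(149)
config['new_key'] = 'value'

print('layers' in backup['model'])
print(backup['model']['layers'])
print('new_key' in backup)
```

Key concept: shallow copy gotcha with nested dict.
Step by step:
`config = {'model': {'layers': [28, 604]}}` → config = {'model': {'layers': [28, 604]}}
`backup = config.copy()` → backup = {'model': {'layers': [28, 604]}}
`config['model']['layers'].append(149)` → config = {'model': {'layers': [28, 604, 149]}}; backup = {'model': {'layers': [28, 604, 149]}}
`config['new_key'] = 'value'` → config = {'model': {'layers': [28, 604, 149]}, 'new_key': 'value'}
`print('layers' in backup['model'])` → prints True
`print(backup['model']['layers'])` → prints [28, 604, 149]
`print('new_key' in backup)` → prints False

Answer:
True
[28, 604, 149]
False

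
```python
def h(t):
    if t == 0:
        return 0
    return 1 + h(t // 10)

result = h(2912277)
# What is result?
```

Count of digits of 2912277: 7

Answer: 7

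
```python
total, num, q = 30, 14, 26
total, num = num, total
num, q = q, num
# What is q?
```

Trace:
`total, num, q = 30, 14, 26` → total = 30; num = 14; q = 26
`total, num = num, total` → total = 14; num = 30
`num, q = q, num` → num = 26; q = 30
So q = 30

Answer: 30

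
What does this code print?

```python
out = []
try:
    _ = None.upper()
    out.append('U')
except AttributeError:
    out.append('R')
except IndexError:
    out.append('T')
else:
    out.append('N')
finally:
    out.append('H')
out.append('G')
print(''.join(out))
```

Execution trace: 'R' (except AttributeError) → 'H' (finally) → 'G' (after the try/except). Output: RHG

Answer: RHG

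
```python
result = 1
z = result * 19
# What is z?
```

Trace:
`result = 1` → result = 1
`z = result * 19` → z = 19
So z = 19

Answer: 19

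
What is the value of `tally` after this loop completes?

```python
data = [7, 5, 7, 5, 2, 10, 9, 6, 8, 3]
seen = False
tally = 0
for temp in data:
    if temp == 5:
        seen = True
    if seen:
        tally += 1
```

Count elements after first 5 in [7, 5, 7, 5, 2, 10, 9, 6, 8, 3]
`tally` takes the values: 0 → 1 → 2 → 3 → 4 → 5 → 6 → 7 → 8 → 9

Answer: 9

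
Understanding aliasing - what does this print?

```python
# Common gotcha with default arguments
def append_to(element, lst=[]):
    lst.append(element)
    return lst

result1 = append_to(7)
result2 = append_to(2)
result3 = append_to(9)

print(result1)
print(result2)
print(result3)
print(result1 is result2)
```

Key concept: mutable default argument gotcha.
Step by step:
`result1 = append_to(7)` → result1 = [7]
`result2 = append_to(2)` → result1 = [7, 2] (same object as result2); result2 = [7, 2] (same object as result1)
`result3 = append_to(9)` → result1 = [7, 2, 9] (same object as result2, result3); result2 = [7, 2, 9] (same object as result1, result3); result3 = [7, 2, 9] (same object as result1, result2)
`print(result1)` → prints [7, 2, 9]
`print(result2)` → prints [7, 2, 9]
`print(result3)` → prints [7, 2, 9]
`print(result1 is result2)` → prints True

Answer:
[7, 2, 9]
[7, 2, 9]
[7, 2, 9]
True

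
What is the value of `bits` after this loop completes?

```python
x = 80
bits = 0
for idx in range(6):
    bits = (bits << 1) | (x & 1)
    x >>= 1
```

Reverse lowest 6 bits of 80
`bits` takes the values: 0 → 1 → 2

Answer: 2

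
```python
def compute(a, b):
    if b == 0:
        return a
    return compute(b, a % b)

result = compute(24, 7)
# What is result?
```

compute(24, 7) -> compute(7, 3) -> compute(3, 1) -> compute(1, 0) -> 1

Answer: 1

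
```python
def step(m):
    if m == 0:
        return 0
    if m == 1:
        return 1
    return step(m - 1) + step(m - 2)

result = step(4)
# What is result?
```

Build up from base cases: step(0)=0, step(1)=1, step(2)=1, step(3)=2, step(4)=3

Answer: 3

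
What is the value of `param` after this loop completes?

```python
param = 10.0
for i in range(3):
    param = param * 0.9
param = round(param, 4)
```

Exponential decay: 10.0 * 0.9^3
`param` takes the values: 10.0 → 9.0 → 8.1 → 7.29

Answer: 7.29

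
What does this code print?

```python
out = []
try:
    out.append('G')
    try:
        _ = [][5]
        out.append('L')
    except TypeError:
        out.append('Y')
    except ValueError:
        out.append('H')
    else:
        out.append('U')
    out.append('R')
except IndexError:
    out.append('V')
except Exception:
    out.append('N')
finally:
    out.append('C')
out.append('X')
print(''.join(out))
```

Execution trace: 'G' (try body) → 'V' (except IndexError) → 'C' (finally) → 'X' (after the try/except). Output: GVCX

Answer: GVCX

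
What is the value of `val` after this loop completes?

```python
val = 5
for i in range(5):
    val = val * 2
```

Multiply by 2, 5 times: 5 * 2^5 = 160
`val` takes the values: 5 → 10 → 20 → 40 → 80 → 160

Answer: 160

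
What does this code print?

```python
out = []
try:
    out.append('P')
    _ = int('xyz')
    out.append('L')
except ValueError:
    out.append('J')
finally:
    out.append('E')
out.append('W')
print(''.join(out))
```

Execution trace: 'P' (try body) → 'J' (except ValueError) → 'E' (finally) → 'W' (after the try/except). Output: PJEW

Answer: PJEW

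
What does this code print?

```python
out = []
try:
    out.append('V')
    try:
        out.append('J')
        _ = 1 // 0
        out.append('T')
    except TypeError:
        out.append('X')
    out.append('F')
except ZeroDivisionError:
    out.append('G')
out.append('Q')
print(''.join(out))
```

Execution trace: 'V' (try body) → 'J' (inner try body) → 'G' (except ZeroDivisionError) → 'Q' (after the try/except). Output: VJGQ

Answer: VJGQ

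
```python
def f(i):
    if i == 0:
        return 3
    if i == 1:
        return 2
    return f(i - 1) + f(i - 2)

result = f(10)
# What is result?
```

Build up from base cases: f(0)=3, f(1)=2, f(2)=5, f(3)=7, f(4)=12, f(5)=19, f(6)=31, ..., f(10)=212

Answer: 212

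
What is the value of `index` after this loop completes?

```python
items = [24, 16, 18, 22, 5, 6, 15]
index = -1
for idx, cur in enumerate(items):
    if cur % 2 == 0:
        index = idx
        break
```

First even number index in [24, 16, 18, 22, 5, 6, 15]
`index` takes the values: -1 → 0

Answer: 0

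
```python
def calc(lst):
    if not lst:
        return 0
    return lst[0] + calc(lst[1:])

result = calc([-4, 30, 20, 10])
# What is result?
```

(-4) + 30 + 20 + 10 + 0 = 56

Answer: 56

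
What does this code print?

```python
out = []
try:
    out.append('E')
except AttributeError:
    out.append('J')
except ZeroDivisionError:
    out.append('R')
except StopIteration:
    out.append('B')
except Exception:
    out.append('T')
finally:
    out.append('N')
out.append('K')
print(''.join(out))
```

Execution trace: 'E' (try body, no exception) → 'N' (finally) → 'K' (after the try/except). Output: ENK

Answer: ENK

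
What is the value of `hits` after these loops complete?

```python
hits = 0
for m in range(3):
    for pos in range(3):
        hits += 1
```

3 * 3 = 9
`hits` takes the values: 0 → 1 → 2 → 3 → 4 → 5 → 6 → 7 → 8 → 9

Answer: 9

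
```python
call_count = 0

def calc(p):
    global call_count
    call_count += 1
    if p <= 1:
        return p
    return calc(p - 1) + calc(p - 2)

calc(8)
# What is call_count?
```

Calls(p) = 1 + Calls(p-1) + Calls(p-2); Calls(0)=Calls(1)=1. For p=8 this gives 67.

Answer: 67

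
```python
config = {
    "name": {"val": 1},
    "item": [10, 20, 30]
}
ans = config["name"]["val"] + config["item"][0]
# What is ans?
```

Trace:
`config = { ...` → config = {'name': {'val': 1}, 'item': [10, 20, 30]}
`ans = config["name"]["val"] + config["item"][0]` → ans = 11
So ans = 11

Answer: 11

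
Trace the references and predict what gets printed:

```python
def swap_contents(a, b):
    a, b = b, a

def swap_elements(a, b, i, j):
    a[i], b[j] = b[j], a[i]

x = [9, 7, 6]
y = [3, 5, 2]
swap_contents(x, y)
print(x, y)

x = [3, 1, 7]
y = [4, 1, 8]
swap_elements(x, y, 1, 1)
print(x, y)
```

Key concept: parameter rebinding vs mutation.
Step by step:
`x = [9, 7, 6]` → x = [9, 7, 6]
`y = [3, 5, 2]` → y = [3, 5, 2]
`swap_contents(x, y)` → no visible change to tracked variables
`print(x, y)` → prints [9, 7, 6] [3, 5, 2]
`x = [3, 1, 7]` → x = [3, 1, 7]
`y = [4, 1, 8]` → y = [4, 1, 8]
`swap_elements(x, y, 1, 1)` → no visible change to tracked variables
`print(x, y)` → prints [3, 1, 7] [4, 1, 8]

Answer:
[9, 7, 6] [3, 5, 2]
[3, 1, 7] [4, 1, 8]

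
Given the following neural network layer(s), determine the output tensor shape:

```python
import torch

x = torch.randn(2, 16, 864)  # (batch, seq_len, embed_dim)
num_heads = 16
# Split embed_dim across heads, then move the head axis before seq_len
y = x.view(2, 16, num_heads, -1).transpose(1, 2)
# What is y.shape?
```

Input: (2, 16, 864) -> head_dim = 864 // 16 = 54; after view: (2, 16, 16, 54) -> after transpose(1, 2): (2, 16, 16, 54) -> Output: (2, 16, 16, 54)

Answer: (2, 16, 16, 54)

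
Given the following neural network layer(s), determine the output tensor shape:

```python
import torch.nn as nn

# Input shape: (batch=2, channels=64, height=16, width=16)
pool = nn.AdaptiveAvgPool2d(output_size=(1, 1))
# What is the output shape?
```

Input: (2, 64, 16, 16) -> Output: (2, 64, 1, 1)

Answer: (2, 64, 1, 1)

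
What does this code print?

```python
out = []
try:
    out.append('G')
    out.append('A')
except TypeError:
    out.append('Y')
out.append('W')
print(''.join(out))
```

Execution trace: 'G' (try body) → 'A' (try body, no exception) → 'W' (after the try/except). Output: GAW

Answer: GAW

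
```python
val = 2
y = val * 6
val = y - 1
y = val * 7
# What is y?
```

Trace:
`val = 2` → val = 2
`y = val * 6` → y = 12
`val = y - 1` → val = 11
`y = val * 7` → y = 77
So y = 77

Answer: 77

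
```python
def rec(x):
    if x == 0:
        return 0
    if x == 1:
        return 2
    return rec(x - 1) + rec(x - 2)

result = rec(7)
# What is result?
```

Build up from base cases: rec(0)=0, rec(1)=2, rec(2)=2, rec(3)=4, rec(4)=6, rec(5)=10, rec(6)=16, ..., rec(7)=26

Answer: 26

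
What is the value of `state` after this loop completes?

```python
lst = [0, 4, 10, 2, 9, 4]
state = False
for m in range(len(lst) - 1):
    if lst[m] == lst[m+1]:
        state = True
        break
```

Check consecutive duplicates in [0, 4, 10, 2, 9, 4]
`state` takes the values: False

Answer: False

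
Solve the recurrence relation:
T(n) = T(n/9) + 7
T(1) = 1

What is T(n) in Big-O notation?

Each step divides n by 9 and adds 7. After log_9(n) steps we reach T(1)=1. So T(n) = 7·log_9(n) + 1 = O(log n).

Answer: O(log n)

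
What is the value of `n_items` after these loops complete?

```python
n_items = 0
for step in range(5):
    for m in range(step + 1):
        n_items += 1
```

Triangle: 1 + 2 + ... + 5
`n_items` takes the values: 0 → 1 → 2 → 3 → 4 → 5 → 6 → 7 → 8 → 9 → 10 → 11 → 12 → 13 → 14 → 15

Answer: 15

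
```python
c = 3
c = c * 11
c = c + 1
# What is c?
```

Trace:
`c = 3` → c = 3
`c = c * 11` → c = 33
`c = c + 1` → c = 34
So c = 34

Answer: 34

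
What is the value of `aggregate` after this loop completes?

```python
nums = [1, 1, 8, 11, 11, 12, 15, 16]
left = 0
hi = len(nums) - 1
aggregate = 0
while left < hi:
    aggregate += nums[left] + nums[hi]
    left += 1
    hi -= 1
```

Sum of pairs from ends
`aggregate` takes the values: 0 → 17 → 33 → 53 → 75

Answer: 75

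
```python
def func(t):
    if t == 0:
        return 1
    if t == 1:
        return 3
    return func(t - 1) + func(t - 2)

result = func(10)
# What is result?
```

Build up from base cases: func(0)=1, func(1)=3, func(2)=4, func(3)=7, func(4)=11, func(5)=18, func(6)=29, ..., func(10)=199

Answer: 199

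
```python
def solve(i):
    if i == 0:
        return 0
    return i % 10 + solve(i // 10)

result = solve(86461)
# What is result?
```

Sum of digits of 86461: 1 + 6 + 4 + 6 + 8 = 25

Answer: 25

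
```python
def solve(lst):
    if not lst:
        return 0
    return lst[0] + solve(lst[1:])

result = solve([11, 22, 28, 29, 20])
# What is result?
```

11 + 22 + 28 + 29 + 20 + 0 = 110

Answer: 110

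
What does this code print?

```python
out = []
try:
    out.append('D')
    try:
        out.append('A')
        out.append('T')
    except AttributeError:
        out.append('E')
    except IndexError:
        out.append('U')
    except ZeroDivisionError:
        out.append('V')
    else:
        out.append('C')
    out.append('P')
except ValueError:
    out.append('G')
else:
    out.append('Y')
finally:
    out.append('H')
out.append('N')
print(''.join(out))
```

Execution trace: 'D' (try body) → 'A' (inner try body) → 'T' (inner try body, no exception) → 'C' (inner else) → 'P' (try body, no exception) → 'Y' (else) → 'H' (finally) → 'N' (after the try/except). Output: DATCPYHN

Answer: DATCPYHN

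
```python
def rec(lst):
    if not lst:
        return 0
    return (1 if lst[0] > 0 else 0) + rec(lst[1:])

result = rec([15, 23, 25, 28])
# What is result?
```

Count of positive elements in [15, 23, 25, 28] = 4

Answer: 4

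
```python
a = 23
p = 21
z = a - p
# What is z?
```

Trace:
`a = 23` → a = 23
`p = 21` → p = 21
`z = a - p` → z = 2
So z = 2

Answer: 2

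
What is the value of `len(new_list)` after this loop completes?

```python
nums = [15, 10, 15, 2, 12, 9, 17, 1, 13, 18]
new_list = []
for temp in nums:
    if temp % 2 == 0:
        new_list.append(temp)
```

Count even numbers in [15, 10, 15, 2, 12, 9, 17, 1, 13, 18]
`new_list` takes the values: [] → [10] → [10, 2] → [10, 2, 12] → [10, 2, 12, 18]
So `len(new_list)` = 4

Answer: 4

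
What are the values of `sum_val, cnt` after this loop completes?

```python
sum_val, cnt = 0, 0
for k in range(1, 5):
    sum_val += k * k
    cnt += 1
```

Sum of squares and count
`sum_val, cnt` takes the values: (0, 0) → (1, 0) → (1, 1) → (5, 1) → (5, 2) → (14, 2) → (14, 3) → (30, 3) → (30, 4)

Answer: 30, 4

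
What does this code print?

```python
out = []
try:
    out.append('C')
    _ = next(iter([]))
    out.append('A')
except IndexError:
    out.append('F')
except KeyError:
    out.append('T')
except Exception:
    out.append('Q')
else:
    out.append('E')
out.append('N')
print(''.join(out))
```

Execution trace: 'C' (try body) → 'Q' (except Exception) → 'N' (after the try/except). Output: CQN

Answer: CQN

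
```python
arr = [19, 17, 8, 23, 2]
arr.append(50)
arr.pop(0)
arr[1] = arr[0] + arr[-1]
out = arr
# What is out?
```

Trace:
`arr = [19, 17, 8, 23, 2]` → arr = [19, 17, 8, 23, 2]
`arr.append(50)` → arr = [19, 17, 8, 23, 2, 50]
`arr.pop(0)` → arr = [17, 8, 23, 2, 50]
`arr[1] = arr[0] + arr[-1]` → arr = [17, 67, 23, 2, 50]
`out = arr` → out = [17, 67, 23, 2, 50]
So out = [17, 67, 23, 2, 50]

Answer: [17, 67, 23, 2, 50]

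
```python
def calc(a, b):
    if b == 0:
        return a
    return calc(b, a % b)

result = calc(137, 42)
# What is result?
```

calc(137, 42) -> calc(42, 11) -> calc(11, 9) -> calc(9, 2) -> calc(2, 1) -> calc(1, 0) -> 1

Answer: 1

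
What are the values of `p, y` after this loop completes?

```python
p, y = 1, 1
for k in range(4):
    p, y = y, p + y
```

Fibonacci: after 4 iterations
`p, y` takes the values: (1, 1) → (1, 2) → (2, 3) → (3, 5) → (5, 8)

Answer: 5, 8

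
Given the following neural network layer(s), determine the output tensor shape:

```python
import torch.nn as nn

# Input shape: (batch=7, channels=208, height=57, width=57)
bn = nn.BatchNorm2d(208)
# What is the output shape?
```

Input: (7, 208, 57, 57) -> Output: (7, 208, 57, 57)

Answer: (7, 208, 57, 57)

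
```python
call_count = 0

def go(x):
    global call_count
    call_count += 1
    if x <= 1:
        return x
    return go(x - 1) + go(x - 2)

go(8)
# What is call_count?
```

Calls(x) = 1 + Calls(x-1) + Calls(x-2); Calls(0)=Calls(1)=1. For x=8 this gives 67.

Answer: 67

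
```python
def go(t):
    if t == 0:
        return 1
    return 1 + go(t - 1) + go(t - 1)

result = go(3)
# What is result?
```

go(t) = 1 + 2·go(t-1), go(0)=1. Closed form: (1+1)·2^3 - 1 = 15.

Answer: 15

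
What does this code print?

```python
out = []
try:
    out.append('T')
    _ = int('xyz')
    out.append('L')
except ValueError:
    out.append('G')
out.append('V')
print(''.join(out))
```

Execution trace: 'T' (try body) → 'G' (except ValueError) → 'V' (after the try/except). Output: TGV

Answer: TGV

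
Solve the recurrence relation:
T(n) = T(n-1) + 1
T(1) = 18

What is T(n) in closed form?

Unrolling: T(n) = T(1) + 1·(n-1) = 18 + 1(n-1) = n + 17.

Answer: T(n) = n + 17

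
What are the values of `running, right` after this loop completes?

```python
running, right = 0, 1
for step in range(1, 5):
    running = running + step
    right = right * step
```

Sum and factorial of 1 to 4
`running, right` takes the values: (0, 1) → (1, 1) → (3, 1) → (3, 2) → (6, 2) → (6, 6) → (10, 6) → (10, 24)

Answer: 10, 24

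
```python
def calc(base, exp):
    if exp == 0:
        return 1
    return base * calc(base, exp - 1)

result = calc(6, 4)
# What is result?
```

calc(6, 4) = 6 * 6 * 6 * 6 = 1296

Answer: 1296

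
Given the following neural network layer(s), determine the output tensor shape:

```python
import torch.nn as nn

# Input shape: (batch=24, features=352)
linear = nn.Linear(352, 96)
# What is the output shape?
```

Input: (24, 352) -> Output: (24, 96)

Answer: (24, 96)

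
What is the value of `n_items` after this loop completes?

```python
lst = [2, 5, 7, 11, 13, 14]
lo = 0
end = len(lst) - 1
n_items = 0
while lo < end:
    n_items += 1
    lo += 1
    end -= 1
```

Iterations until pointers meet (list length 6)
`n_items` takes the values: 0 → 1 → 2 → 3

Answer: 3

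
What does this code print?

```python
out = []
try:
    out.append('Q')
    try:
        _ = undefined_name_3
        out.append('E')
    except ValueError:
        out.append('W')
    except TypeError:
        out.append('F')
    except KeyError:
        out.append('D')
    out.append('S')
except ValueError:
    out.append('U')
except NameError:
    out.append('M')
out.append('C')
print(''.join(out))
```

Execution trace: 'Q' (try body) → 'M' (except NameError) → 'C' (after the try/except). Output: QMC

Answer: QMC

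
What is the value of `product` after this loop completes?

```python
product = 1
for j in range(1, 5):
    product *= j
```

4! = 24
`product` takes the values: 1 → 2 → 6 → 24

Answer: 24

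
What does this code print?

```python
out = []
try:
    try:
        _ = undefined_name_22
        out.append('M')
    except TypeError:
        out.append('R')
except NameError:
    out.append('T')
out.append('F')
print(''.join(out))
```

Execution trace: 'T' (outer except NameError) → 'F' (after the try/except). Output: TF

Answer: TF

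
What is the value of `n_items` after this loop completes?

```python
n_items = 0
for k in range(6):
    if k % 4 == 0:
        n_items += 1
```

Count numbers divisible by 4 in range(6)
`n_items` takes the values: 0 → 1 → 2

Answer: 2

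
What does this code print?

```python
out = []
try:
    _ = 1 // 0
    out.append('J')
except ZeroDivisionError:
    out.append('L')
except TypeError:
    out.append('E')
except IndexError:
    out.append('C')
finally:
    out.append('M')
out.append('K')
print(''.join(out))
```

Execution trace: 'L' (except ZeroDivisionError) → 'M' (finally) → 'K' (after the try/except). Output: LMK

Answer: LMK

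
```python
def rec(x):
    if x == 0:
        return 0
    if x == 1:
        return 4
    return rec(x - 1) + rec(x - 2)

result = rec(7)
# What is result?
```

Build up from base cases: rec(0)=0, rec(1)=4, rec(2)=4, rec(3)=8, rec(4)=12, rec(5)=20, rec(6)=32, ..., rec(7)=52

Answer: 52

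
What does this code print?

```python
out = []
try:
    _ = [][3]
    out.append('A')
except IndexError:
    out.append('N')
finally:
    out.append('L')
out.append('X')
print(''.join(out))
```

Execution trace: 'N' (except IndexError) → 'L' (finally) → 'X' (after the try/except). Output: NLX

Answer: NLX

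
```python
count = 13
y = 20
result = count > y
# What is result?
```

Trace:
`count = 13` → count = 13
`y = 20` → y = 20
`result = count > y` → result = False
So result = False

Answer: False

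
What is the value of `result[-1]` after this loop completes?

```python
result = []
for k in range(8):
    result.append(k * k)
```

Last element of squares 0 to 7
`result` takes the values: [] → [0] → [0, 1] → [0, 1, 4] → [0, 1, 4, 9] → [0, 1, 4, 9, 16] → [0, 1, 4, 9, 16, 25] → [0, 1, 4, 9, 16, 25, 36] → [0, 1, 4, 9, 16, 25, 36, 49]
So `result[-1]` = 49

Answer: 49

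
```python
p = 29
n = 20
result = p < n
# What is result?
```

Trace:
`p = 29` → p = 29
`n = 20` → n = 20
`result = p < n` → result = False
So result = False

Answer: False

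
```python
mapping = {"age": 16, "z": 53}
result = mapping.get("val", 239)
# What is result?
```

Trace:
`mapping = {"age": 16, "z": 53}` → mapping = {'age': 16, 'z': 53}
`result = mapping.get("val", 239)` → result = 239
So result = 239

Answer: 239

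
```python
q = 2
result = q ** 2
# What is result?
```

Trace:
`q = 2` → q = 2
`result = q ** 2` → result = 4
So result = 4

Answer: 4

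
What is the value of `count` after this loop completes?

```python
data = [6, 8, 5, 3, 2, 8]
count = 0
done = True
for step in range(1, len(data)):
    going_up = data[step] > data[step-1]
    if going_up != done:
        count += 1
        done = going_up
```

Count direction changes in [6, 8, 5, 3, 2, 8]
`count` takes the values: 0 → 1 → 2

Answer: 2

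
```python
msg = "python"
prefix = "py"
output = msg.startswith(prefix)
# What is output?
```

Trace:
`msg = "python"` → msg = 'python'
`prefix = "py"` → prefix = 'py'
`output = msg.startswith(prefix)` → output = True
So output = True

Answer: True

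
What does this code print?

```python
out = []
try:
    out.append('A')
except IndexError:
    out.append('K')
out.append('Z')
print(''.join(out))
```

Execution trace: 'A' (try body, no exception) → 'Z' (after the try/except). Output: AZ

Answer: AZ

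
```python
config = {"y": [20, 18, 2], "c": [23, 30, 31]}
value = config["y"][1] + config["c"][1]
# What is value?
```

Trace:
`config = {"y": [20, 18, 2], "c": [23, 30, 31]}` → config = {'y': [20, 18, 2], 'c': [23, 30, 31]}
`value = config["y"][1] + config["c"][1]` → value = 48
So value = 48

Answer: 48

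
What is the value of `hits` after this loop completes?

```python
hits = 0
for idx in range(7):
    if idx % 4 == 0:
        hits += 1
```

Count numbers divisible by 4 in range(7)
`hits` takes the values: 0 → 1 → 2

Answer: 2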